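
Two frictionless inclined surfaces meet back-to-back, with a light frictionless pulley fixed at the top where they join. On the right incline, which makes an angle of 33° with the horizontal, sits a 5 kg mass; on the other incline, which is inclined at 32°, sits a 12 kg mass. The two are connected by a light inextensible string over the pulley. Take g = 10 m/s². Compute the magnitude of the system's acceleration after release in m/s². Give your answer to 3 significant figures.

Resolve each weight along its own incline: the 5 kg mass has component 5 × 10 × sin 33° = 27.232 N down its slope, and the 12 kg mass has 12 × 10 × sin 32° = 63.590 N down its slope.
The 12 kg side's 63.590 N exceeds the other side's 27.232 N, so that mass slides down and the 5 kg mass slides up. Taking that direction as positive, Newton's second law for the whole system gives 63.590 − 27.232 = (5 + 12) a, so a = 36.358 / 17 = 2.1387 m/s².

2.14 m/s²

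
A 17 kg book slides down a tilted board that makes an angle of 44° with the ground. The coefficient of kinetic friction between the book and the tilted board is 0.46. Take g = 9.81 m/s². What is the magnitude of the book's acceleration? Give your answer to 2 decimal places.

Resolving the weight along the incline: the component pulling the book down the slope is mg sin 44° = 17 × 9.81 × 0.6947 = 115.855 N, and the normal force is N = mg cos 44° = 17 × 9.81 × 0.7193 = 119.958 N.
Kinetic friction acts up the slope with magnitude f = μN = 0.46 × 119.958 = 55.181 N.
Net force along the incline is 115.855 − 55.181 = 60.674 N, so a = 60.674 / 17 = 3.5691 m/s².

3.57 m/s²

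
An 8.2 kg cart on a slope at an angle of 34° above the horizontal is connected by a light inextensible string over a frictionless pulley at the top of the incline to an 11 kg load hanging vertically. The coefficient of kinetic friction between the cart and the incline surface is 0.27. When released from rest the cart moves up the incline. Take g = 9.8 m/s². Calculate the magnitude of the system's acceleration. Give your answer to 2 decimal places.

2.34 m/s²

For the cart on the incline: the weight component along the slope is m₁g sin 34° = 8.2 × 9.8 × 0.5592 = 44.937 N and the normal force is N = m₁g cos 34° = 66.621 N.
Kinetic friction opposes the cart's motion up the incline: f = μN = 0.27 × 66.621 = 17.988 N acting down the slope.
Newton's second law for the cart (up-slope positive): T − 44.937 − 17.988 = 8.2 a. For the hanging load (downward positive): 11 × 9.8 − T = 11 a.
Adding the two equations eliminates T: 44.875 = 19.2 a, so a = 2.3372 m/s².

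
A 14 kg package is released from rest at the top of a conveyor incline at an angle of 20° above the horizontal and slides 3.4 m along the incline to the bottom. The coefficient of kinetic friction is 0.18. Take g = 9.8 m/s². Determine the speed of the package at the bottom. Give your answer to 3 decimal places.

3.394 m/s

The weight component along the incline is mg sin 20° = 46.925 N and the normal force is N = mg cos 20° = 128.926 N.
Friction up the slope is f = μN = 0.18 × 128.926 = 23.207 N, so the net downslope force is 46.925 − 23.207 = 23.718 N and a = 23.718 / 14 = 1.6941 m/s².
Starting from rest over a distance of 3.4 m, v² = 2aL = 2 × 1.6941 × 3.4 = 11.5199, so v = 3.3941 m/s.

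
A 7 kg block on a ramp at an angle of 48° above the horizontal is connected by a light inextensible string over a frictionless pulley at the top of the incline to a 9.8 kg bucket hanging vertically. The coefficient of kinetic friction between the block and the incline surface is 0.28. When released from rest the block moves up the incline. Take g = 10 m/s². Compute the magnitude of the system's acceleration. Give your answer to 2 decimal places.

For the block on the incline: the weight component along the slope is m₁g sin 48° = 7 × 10 × 0.7431 = 52.017 N and the normal force is N = m₁g cos 48° = 46.839 N.
Kinetic friction opposes the block's motion up the incline: f = μN = 0.28 × 46.839 = 13.115 N acting down the slope.
Newton's second law for the block (up-slope positive): T − 52.017 − 13.115 = 7 a. For the hanging bucket (downward positive): 9.8 × 10 − T = 9.8 a.
Adding the two equations eliminates T: 32.868 = 16.8 a, so a = 1.9564 m/s².

1.96 m/s²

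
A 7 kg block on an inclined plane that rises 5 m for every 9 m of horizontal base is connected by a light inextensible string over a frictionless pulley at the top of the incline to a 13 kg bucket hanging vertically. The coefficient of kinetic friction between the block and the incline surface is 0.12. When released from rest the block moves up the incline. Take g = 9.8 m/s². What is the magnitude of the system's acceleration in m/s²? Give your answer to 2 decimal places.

For the block on the incline: the weight component along the slope is m₁g sin 29.05° = 7 × 9.8 × 0.4856 = 33.312 N and the normal force is N = m₁g cos 29.05° = 59.967 N.
Kinetic friction opposes the block's motion up the incline: f = μN = 0.12 × 59.967 = 7.196 N acting down the slope.
Newton's second law for the block (up-slope positive): T − 33.312 − 7.196 = 7 a. For the hanging bucket (downward positive): 13 × 9.8 − T = 13 a.
Adding the two equations eliminates T: 86.892 = 20 a, so a = 4.3446 m/s².

4.34 m/s²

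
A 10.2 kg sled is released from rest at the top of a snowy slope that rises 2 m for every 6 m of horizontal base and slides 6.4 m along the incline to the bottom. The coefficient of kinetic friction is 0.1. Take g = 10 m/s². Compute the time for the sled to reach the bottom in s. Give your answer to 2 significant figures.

2.4 s

The weight component along the incline is mg sin 18.43° = 32.255 N and the normal force is N = mg cos 18.43° = 96.766 N.
Friction up the slope is f = μN = 0.1 × 96.766 = 9.677 N, so the net downslope force is 32.255 − 9.677 = 22.578 N and a = 22.578 / 10.2 = 2.2135 m/s².
Starting from rest, L = ½at², so t = √(2L/a) = √(2 × 6.4 / 2.2135) = 2.4047 s.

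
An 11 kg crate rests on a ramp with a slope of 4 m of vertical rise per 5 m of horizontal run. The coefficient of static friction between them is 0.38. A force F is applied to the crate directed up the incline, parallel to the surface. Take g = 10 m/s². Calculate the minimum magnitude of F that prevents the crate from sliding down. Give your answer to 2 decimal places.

The normal force is N = mg cos 38.66° = 85.896 N. With F at its minimum the crate is on the verge of sliding down, so static friction is at its maximum μ_s N = 0.38 × 85.896 = 32.640 N and acts up the slope.
Equilibrium along the incline: F + μ_s N = mg sin 38.66°, so F = 68.716 − 32.640 = 36.076 N.

36.08 N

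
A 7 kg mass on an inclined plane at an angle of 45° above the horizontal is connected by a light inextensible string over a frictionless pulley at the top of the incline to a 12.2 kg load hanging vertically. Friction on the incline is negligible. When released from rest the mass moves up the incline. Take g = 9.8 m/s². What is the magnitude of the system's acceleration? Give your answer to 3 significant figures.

For the mass on the incline: the weight component along the slope is m₁g sin 45° = 7 × 9.8 × 0.7071 = 48.507 N and the normal force is N = m₁g cos 45° = 48.508 N.
Newton's second law for the mass (up-slope positive): T − 48.507 = 7 a. For the hanging load (downward positive): 12.2 × 9.8 − T = 12.2 a.
Adding the two equations eliminates T: 71.053 = 19.2 a, so a = 3.7007 m/s².

3.70 m/s²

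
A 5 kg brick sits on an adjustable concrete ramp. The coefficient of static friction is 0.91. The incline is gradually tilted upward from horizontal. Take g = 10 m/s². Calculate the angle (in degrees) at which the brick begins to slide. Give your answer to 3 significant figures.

42.3°

At the threshold of sliding, static friction is at its maximum μ_s N and exactly balances the weight component along the incline: mg sin θ = μ_s mg cos θ.
Hence tan θ = μ_s = 0.91, so θ = arctan(0.91) = 42.3022°.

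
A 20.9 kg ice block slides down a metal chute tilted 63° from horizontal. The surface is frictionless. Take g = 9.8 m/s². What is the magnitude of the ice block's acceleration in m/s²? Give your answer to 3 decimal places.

Resolving the weight along the incline: the component pulling the ice block down the slope is mg sin 63° = 20.9 × 9.8 × 0.8910 = 182.495 N, and the normal force is N = mg cos 63° = 20.9 × 9.8 × 0.4540 = 92.988 N.
With no friction the net force along the incline is 182.495 N, so a = g sin 63° = 182.495 / 20.9 = 8.7318 m/s².

8.732 m/s²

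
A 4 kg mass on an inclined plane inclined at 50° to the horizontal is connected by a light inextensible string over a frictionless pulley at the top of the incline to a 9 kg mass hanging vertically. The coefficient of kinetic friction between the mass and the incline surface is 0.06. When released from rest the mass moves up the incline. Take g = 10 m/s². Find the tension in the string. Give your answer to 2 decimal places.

49.97 N

For the mass on the incline: the weight component along the slope is m₁g sin 50° = 4 × 10 × 0.7660 = 30.640 N and the normal force is N = m₁g cos 50° = 25.712 N.
Kinetic friction opposes the mass's motion up the incline: f = μN = 0.06 × 25.712 = 1.543 N acting down the slope.
Newton's second law for the mass (up-slope positive): T − 30.640 − 1.543 = 4 a. For the hanging mass (downward positive): 9 × 10 − T = 9 a.
Adding the two equations eliminates T: 57.817 = 13 a, so a = 4.4475 m/s².
Then from the hanging mass's equation, T = 9 × (10 − 4.4475) = 49.973 N.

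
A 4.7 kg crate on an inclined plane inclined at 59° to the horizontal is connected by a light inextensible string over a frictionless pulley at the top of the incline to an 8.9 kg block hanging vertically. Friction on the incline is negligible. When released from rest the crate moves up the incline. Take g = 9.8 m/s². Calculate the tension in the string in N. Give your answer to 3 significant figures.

For the crate on the incline: the weight component along the slope is m₁g sin 59° = 4.7 × 9.8 × 0.8572 = 39.483 N and the normal force is N = m₁g cos 59° = 23.723 N.
Newton's second law for the crate (up-slope positive): T − 39.483 = 4.7 a. For the hanging block (downward positive): 8.9 × 9.8 − T = 8.9 a.
Adding the two equations eliminates T: 47.737 = 13.6 a, so a = 3.5101 m/s².
Then from the hanging block's equation, T = 8.9 × (9.8 − 3.5101) = 55.980 N.

56.0 N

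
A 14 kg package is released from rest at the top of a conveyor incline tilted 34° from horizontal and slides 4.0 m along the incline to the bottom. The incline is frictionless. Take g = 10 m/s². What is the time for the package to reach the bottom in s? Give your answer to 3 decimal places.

1.196 s

The weight component along the incline is mg sin 34° = 78.287 N and the normal force is N = mg cos 34° = 116.065 N.
With no friction, a = g sin 34° = 5.5919 m/s².
Starting from rest, L = ½at², so t = √(2L/a) = √(2 × 4.0 / 5.5919) = 1.1961 s.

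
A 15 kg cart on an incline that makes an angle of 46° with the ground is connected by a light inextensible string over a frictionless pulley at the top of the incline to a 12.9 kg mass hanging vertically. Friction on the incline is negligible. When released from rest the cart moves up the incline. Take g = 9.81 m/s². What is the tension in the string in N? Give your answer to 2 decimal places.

For the cart on the incline: the weight component along the slope is m₁g sin 46° = 15 × 9.81 × 0.7193 = 105.845 N and the normal force is N = m₁g cos 46° = 102.219 N.
Newton's second law for the cart (up-slope positive): T − 105.845 = 15 a. For the hanging mass (downward positive): 12.9 × 9.81 − T = 12.9 a.
Adding the two equations eliminates T: 20.704 = 27.9 a, so a = 0.7421 m/s².
Then from the hanging mass's equation, T = 12.9 × (9.81 − 0.7421) = 116.976 N.

116.98 N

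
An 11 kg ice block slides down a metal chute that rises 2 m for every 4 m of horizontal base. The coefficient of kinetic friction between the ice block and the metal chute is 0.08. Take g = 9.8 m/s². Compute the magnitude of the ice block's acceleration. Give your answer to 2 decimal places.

Resolving the weight along the incline: the component pulling the ice block down the slope is mg sin 26.57° = 11 × 9.8 × 0.4472 = 48.208 N, and the normal force is N = mg cos 26.57° = 11 × 9.8 × 0.8944 = 96.416 N.
Kinetic friction acts up the slope with magnitude f = μN = 0.08 × 96.416 = 7.713 N.
Net force along the incline is 48.208 − 7.713 = 40.495 N, so a = 40.495 / 11 = 3.6814 m/s².

3.68 m/s²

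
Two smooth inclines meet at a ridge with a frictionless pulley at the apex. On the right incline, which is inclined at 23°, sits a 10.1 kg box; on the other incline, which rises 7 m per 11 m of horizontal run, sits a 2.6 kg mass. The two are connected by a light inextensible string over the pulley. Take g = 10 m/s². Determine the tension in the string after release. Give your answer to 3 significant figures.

Resolve each weight along its own incline: the 10.1 kg mass has component 10.1 × 10 × sin 23° = 39.464 N down its slope, and the 2.6 kg mass has 2.6 × 10 × sin 32.47° = 13.959 N down its slope.
The 10.1 kg side's 39.464 N exceeds the other side's 13.959 N, so that mass slides down and the 2.6 kg mass slides up. Taking that direction as positive, Newton's second law for the whole system gives 39.464 − 13.959 = (10.1 + 2.6) a, so a = 25.505 / 12.7 = 2.0083 m/s².
For the 2.6 kg mass (up-slope positive): T − 13.959 = 2.6 × 2.0083, so T = 19.181 N.

19.2 N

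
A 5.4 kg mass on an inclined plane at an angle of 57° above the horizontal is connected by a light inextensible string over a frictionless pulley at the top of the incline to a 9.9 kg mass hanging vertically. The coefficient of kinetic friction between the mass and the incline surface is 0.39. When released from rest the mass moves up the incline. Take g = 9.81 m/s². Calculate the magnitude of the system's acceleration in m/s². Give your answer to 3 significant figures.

2.71 m/s²

For the mass on the incline: the weight component along the slope is m₁g sin 57° = 5.4 × 9.81 × 0.8387 = 44.429 N and the normal force is N = m₁g cos 57° = 28.852 N.
Kinetic friction opposes the mass's motion up the incline: f = μN = 0.39 × 28.852 = 11.252 N acting down the slope.
Newton's second law for the mass (up-slope positive): T − 44.429 − 11.252 = 5.4 a. For the hanging mass (downward positive): 9.9 × 9.81 − T = 9.9 a.
Adding the two equations eliminates T: 41.438 = 15.3 a, so a = 2.7084 m/s².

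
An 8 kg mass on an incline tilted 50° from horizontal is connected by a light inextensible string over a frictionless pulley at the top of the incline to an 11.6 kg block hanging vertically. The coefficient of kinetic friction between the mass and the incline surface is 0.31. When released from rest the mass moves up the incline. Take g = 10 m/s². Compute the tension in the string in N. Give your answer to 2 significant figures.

For the mass on the incline: the weight component along the slope is m₁g sin 50° = 8 × 10 × 0.7660 = 61.280 N and the normal force is N = m₁g cos 50° = 51.423 N.
Kinetic friction opposes the mass's motion up the incline: f = μN = 0.31 × 51.423 = 15.941 N acting down the slope.
Newton's second law for the mass (up-slope positive): T − 61.280 − 15.941 = 8 a. For the hanging block (downward positive): 11.6 × 10 − T = 11.6 a.
Adding the two equations eliminates T: 38.779 = 19.6 a, so a = 1.9785 m/s².
Then from the hanging block's equation, T = 11.6 × (10 − 1.9785) = 93.049 N.

93 N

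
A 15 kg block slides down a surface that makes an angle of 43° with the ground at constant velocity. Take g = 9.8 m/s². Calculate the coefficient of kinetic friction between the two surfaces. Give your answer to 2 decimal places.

0.93

At constant velocity the net force along the incline is zero: mg sin 43° = μ mg cos 43°.
So μ = tan 43° = 0.6820 / 0.7314 = 0.9325.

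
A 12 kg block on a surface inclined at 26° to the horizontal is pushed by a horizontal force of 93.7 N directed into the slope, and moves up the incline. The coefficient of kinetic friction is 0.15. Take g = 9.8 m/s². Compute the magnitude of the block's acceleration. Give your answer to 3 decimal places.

The horizontal push has components F cos 26° = 93.7 × 0.8988 = 84.218 N up the incline and F sin 26° = 93.7 × 0.4384 = 41.078 N pressing into the surface.
The normal force is therefore N = mg cos 26° + F sin 26° = 105.699 + 41.078 = 146.777 N, and kinetic friction down the slope is μN = 0.15 × 146.777 = 22.017 N.
Along the incline: F cos 26° − mg sin 26° − μN = ma, so 84.218 − 51.556 − 22.017 = 12 a, giving a = 0.8871 m/s².

0.887 m/s²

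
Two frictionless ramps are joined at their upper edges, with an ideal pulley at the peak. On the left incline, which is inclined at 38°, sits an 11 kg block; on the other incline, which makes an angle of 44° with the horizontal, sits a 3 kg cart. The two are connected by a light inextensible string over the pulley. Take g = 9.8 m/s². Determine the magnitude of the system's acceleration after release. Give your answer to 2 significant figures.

Resolve each weight along its own incline: the 11 kg mass has component 11 × 9.8 × sin 38° = 66.368 N down its slope, and the 3 kg mass has 3 × 9.8 × sin 44° = 20.423 N down its slope.
The 11 kg side's 66.368 N exceeds the other side's 20.423 N, so that mass slides down and the 3 kg mass slides up. Taking that direction as positive, Newton's second law for the whole system gives 66.368 − 20.423 = (11 + 3) a, so a = 45.945 / 14 = 3.2818 m/s².

3.3 m/s²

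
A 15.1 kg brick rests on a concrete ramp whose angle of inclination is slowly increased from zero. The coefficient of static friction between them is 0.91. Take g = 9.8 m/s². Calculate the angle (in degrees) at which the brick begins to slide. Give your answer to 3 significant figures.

At the threshold of sliding, static friction is at its maximum μ_s N and exactly balances the weight component along the incline: mg sin θ = μ_s mg cos θ.
Hence tan θ = μ_s = 0.91, so θ = arctan(0.91) = 42.3022°.

42.3°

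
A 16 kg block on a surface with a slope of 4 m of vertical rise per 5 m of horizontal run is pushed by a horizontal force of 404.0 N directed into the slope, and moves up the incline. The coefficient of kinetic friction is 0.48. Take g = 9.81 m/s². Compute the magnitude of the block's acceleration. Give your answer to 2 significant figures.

2.3 m/s²

The horizontal push has components F cos 38.66° = 404.0 × 0.7809 = 315.484 N up the incline and F sin 38.66° = 404.0 × 0.6247 = 252.379 N pressing into the surface.
The normal force is therefore N = mg cos 38.66° + F sin 38.66° = 122.570 + 252.379 = 374.949 N, and kinetic friction down the slope is μN = 0.48 × 374.949 = 179.976 N.
Along the incline: F cos 38.66° − mg sin 38.66° − μN = ma, so 315.484 − 98.053 − 179.976 = 16 a, giving a = 2.3409 m/s².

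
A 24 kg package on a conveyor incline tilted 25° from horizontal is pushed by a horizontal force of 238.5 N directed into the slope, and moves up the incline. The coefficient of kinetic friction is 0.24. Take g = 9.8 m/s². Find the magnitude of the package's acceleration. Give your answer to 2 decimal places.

1.73 m/s²

The horizontal push has components F cos 25° = 238.5 × 0.9063 = 216.153 N up the incline and F sin 25° = 238.5 × 0.4226 = 100.790 N pressing into the surface.
The normal force is therefore N = mg cos 25° + F sin 25° = 213.162 + 100.790 = 313.952 N, and kinetic friction down the slope is μN = 0.24 × 313.952 = 75.348 N.
Along the incline: F cos 25° − mg sin 25° − μN = ma, so 216.153 − 99.396 − 75.348 = 24 a, giving a = 1.7254 m/s².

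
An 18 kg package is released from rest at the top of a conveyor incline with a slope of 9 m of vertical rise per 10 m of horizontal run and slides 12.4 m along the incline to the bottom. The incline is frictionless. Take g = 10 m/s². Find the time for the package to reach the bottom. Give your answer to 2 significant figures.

1.9 s

The weight component along the incline is mg sin 41.99° = 120.414 N and the normal force is N = mg cos 41.99° = 133.793 N.
With no friction, a = g sin 41.99° = 6.6896 m/s².
Starting from rest, L = ½at², so t = √(2L/a) = √(2 × 12.4 / 6.6896) = 1.9254 s.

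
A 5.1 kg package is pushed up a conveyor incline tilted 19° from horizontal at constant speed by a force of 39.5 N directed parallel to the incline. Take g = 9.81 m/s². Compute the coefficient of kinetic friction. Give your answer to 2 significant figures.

0.49

At constant speed ΣF = 0 along the incline. The applied 39.5 N acts up the slope; the weight component mg sin 19° = 16.289 N and kinetic friction μN both act down the slope.
So 39.5 = 16.289 + μ × 47.305, giving μ = (39.5 − 16.289) / 47.305 = 0.4907.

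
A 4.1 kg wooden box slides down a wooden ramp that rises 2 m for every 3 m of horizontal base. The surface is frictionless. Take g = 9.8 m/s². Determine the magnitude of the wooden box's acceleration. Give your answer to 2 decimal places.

5.44 m/s²

Resolving the weight along the incline: the component pulling the wooden box down the slope is mg sin 33.69° = 4.1 × 9.8 × 0.5547 = 22.288 N, and the normal force is N = mg cos 33.69° = 4.1 × 9.8 × 0.8321 = 33.434 N.
With no friction the net force along the incline is 22.288 N, so a = g sin 33.69° = 22.288 / 4.1 = 5.4361 m/s².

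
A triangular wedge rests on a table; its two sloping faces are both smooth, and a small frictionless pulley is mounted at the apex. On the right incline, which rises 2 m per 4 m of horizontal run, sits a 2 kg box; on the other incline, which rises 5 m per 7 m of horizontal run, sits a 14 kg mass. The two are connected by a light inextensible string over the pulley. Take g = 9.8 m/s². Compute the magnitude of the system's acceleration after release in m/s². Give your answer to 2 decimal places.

Resolve each weight along its own incline: the 2 kg mass has component 2 × 9.8 × sin 26.57° = 8.765 N down its slope, and the 14 kg mass has 14 × 9.8 × sin 35.54° = 79.746 N down its slope.
The 14 kg side's 79.746 N exceeds the other side's 8.765 N, so that mass slides down and the 2 kg mass slides up. Taking that direction as positive, Newton's second law for the whole system gives 79.746 − 8.765 = (2 + 14) a, so a = 70.981 / 16 = 4.4363 m/s².

4.44 m/s²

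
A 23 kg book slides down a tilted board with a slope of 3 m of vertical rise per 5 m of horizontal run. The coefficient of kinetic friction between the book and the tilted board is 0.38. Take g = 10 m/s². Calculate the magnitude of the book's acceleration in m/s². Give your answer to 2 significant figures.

Resolving the weight along the incline: the component pulling the book down the slope is mg sin 30.96° = 23 × 10 × 0.5145 = 118.335 N, and the normal force is N = mg cos 30.96° = 23 × 10 × 0.8575 = 197.225 N.
Kinetic friction acts up the slope with magnitude f = μN = 0.38 × 197.225 = 74.945 N.
Net force along the incline is 118.335 − 74.945 = 43.390 N, so a = 43.390 / 23 = 1.8865 m/s².

1.9 m/s²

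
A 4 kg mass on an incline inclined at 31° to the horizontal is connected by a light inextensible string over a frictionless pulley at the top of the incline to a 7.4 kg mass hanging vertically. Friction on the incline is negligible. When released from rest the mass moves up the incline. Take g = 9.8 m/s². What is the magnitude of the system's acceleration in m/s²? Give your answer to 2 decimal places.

For the mass on the incline: the weight component along the slope is m₁g sin 31° = 4 × 9.8 × 0.5150 = 20.188 N and the normal force is N = m₁g cos 31° = 33.601 N.
Newton's second law for the mass (up-slope positive): T − 20.188 = 4 a. For the hanging mass (downward positive): 7.4 × 9.8 − T = 7.4 a.
Adding the two equations eliminates T: 52.332 = 11.4 a, so a = 4.5905 m/s².

4.59 m/s²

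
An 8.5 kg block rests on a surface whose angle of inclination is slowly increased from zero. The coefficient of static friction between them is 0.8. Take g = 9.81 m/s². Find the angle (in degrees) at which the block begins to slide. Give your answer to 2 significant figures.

At the threshold of sliding, static friction is at its maximum μ_s N and exactly balances the weight component along the incline: mg sin θ = μ_s mg cos θ.
Hence tan θ = μ_s = 0.8, so θ = arctan(0.8) = 38.6598°.

39°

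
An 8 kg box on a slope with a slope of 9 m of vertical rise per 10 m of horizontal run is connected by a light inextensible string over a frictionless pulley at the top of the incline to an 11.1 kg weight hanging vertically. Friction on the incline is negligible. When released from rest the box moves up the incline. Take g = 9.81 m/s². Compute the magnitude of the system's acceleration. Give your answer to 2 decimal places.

For the box on the incline: the weight component along the slope is m₁g sin 41.99° = 8 × 9.81 × 0.6690 = 52.503 N and the normal force is N = m₁g cos 41.99° = 58.334 N.
Newton's second law for the box (up-slope positive): T − 52.503 = 8 a. For the hanging weight (downward positive): 11.1 × 9.81 − T = 11.1 a.
Adding the two equations eliminates T: 56.388 = 19.1 a, so a = 2.9523 m/s².

2.95 m/s²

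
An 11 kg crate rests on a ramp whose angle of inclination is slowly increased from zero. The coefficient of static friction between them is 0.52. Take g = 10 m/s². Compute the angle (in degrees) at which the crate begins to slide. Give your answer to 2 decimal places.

At the threshold of sliding, static friction is at its maximum μ_s N and exactly balances the weight component along the incline: mg sin θ = μ_s mg cos θ.
Hence tan θ = μ_s = 0.52, so θ = arctan(0.52) = 27.4744°.

27.47°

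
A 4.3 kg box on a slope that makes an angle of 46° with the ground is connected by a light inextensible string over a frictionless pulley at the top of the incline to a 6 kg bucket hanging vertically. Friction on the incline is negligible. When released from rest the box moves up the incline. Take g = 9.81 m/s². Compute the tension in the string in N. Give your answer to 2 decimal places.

42.25 N

For the box on the incline: the weight component along the slope is m₁g sin 46° = 4.3 × 9.81 × 0.7193 = 30.342 N and the normal force is N = m₁g cos 46° = 29.303 N.
Newton's second law for the box (up-slope positive): T − 30.342 = 4.3 a. For the hanging bucket (downward positive): 6 × 9.81 − T = 6 a.
Adding the two equations eliminates T: 28.518 = 10.3 a, so a = 2.7687 m/s².
Then from the hanging bucket's equation, T = 6 × (9.81 − 2.7687) = 42.248 N.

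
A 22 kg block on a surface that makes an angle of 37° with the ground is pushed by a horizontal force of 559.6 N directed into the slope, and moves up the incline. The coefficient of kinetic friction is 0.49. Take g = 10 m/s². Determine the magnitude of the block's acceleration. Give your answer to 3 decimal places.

2.882 m/s²

The horizontal push has components F cos 37° = 559.6 × 0.7986 = 446.897 N up the incline and F sin 37° = 559.6 × 0.6018 = 336.767 N pressing into the surface.
The normal force is therefore N = mg cos 37° + F sin 37° = 175.692 + 336.767 = 512.459 N, and kinetic friction down the slope is μN = 0.49 × 512.459 = 251.105 N.
Along the incline: F cos 37° − mg sin 37° − μN = ma, so 446.897 − 132.396 − 251.105 = 22 a, giving a = 2.8816 m/s².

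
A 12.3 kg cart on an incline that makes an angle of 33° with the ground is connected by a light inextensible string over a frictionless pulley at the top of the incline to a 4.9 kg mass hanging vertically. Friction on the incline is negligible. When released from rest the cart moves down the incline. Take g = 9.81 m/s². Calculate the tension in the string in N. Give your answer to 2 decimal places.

For the cart on the incline: the weight component along the slope is m₁g sin 33° = 12.3 × 9.81 × 0.5446 = 65.713 N and the normal force is N = m₁g cos 33° = 101.197 N.
Newton's second law for the cart (down-slope positive): 65.713 − T = 12.3 a. For the hanging mass (upward positive): T − 4.9 × 9.81 = 4.9 a.
Adding the two equations eliminates T: 17.644 = 17.2 a, so a = 1.0258 m/s².
Then from the hanging mass's equation, T = 4.9 × (9.81 + 1.0258) = 53.095 N.

53.10 N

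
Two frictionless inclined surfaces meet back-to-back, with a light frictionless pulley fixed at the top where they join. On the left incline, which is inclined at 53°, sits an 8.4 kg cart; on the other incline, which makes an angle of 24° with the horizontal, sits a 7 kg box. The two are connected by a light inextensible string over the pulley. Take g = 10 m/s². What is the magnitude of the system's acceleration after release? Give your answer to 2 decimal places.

Resolve each weight along its own incline: the 8.4 kg mass has component 8.4 × 10 × sin 53° = 67.085 N down its slope, and the 7 kg mass has 7 × 10 × sin 24° = 28.472 N down its slope.
The 8.4 kg side's 67.085 N exceeds the other side's 28.472 N, so that mass slides down and the 7 kg mass slides up. Taking that direction as positive, Newton's second law for the whole system gives 67.085 − 28.472 = (8.4 + 7) a, so a = 38.613 / 15.4 = 2.5073 m/s².

2.51 m/s²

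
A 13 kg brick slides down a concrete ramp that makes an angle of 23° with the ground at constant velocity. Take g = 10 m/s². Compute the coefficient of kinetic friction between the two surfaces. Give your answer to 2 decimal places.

At constant velocity the net force along the incline is zero: mg sin 23° = μ mg cos 23°.
So μ = tan 23° = 0.3907 / 0.9205 = 0.4244.

0.42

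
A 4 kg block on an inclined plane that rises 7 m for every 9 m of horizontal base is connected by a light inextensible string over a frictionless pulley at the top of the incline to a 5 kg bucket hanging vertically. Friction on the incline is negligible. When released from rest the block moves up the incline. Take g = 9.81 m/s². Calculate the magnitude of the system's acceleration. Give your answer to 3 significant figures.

2.77 m/s²

For the block on the incline: the weight component along the slope is m₁g sin 37.87° = 4 × 9.81 × 0.6139 = 24.089 N and the normal force is N = m₁g cos 37.87° = 30.974 N.
Newton's second law for the block (up-slope positive): T − 24.089 = 4 a. For the hanging bucket (downward positive): 5 × 9.81 − T = 5 a.
Adding the two equations eliminates T: 24.961 = 9 a, so a = 2.7734 m/s².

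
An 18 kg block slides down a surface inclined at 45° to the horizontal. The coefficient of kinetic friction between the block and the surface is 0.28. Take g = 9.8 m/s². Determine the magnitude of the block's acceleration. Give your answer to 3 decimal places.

4.989 m/s²

Resolving the weight along the incline: the component pulling the block down the slope is mg sin 45° = 18 × 9.8 × 0.7071 = 124.732 N, and the normal force is N = mg cos 45° = 18 × 9.8 × 0.7071 = 124.732 N.
Kinetic friction acts up the slope with magnitude f = μN = 0.28 × 124.732 = 34.925 N.
Net force along the incline is 124.732 − 34.925 = 89.807 N, so a = 89.807 / 18 = 4.9893 m/s².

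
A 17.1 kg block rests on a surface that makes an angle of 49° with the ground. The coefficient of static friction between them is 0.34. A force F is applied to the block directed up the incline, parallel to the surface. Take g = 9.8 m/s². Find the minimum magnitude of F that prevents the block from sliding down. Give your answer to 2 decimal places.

The normal force is N = mg cos 49° = 109.942 N. With F at its minimum the block is on the verge of sliding down, so static friction is at its maximum μ_s N = 0.34 × 109.942 = 37.380 N and acts up the slope.
Equilibrium along the incline: F + μ_s N = mg sin 49°, so F = 126.474 − 37.380 = 89.094 N.

89.09 N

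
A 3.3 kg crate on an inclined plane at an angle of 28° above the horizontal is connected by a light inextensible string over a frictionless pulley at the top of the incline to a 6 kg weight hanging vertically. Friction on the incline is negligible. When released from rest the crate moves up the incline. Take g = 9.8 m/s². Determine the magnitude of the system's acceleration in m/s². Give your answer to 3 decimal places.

For the crate on the incline: the weight component along the slope is m₁g sin 28° = 3.3 × 9.8 × 0.4695 = 15.184 N and the normal force is N = m₁g cos 28° = 28.555 N.
Newton's second law for the crate (up-slope positive): T − 15.184 = 3.3 a. For the hanging weight (downward positive): 6 × 9.8 − T = 6 a.
Adding the two equations eliminates T: 43.616 = 9.3 a, so a = 4.6899 m/s².

4.690 m/s²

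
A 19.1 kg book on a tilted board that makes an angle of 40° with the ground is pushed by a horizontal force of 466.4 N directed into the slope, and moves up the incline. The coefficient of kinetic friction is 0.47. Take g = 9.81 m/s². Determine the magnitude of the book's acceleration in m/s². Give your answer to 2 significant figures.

1.5 m/s²

The horizontal push has components F cos 40° = 466.4 × 0.7660 = 357.262 N up the incline and F sin 40° = 466.4 × 0.6428 = 299.802 N pressing into the surface.
The normal force is therefore N = mg cos 40° + F sin 40° = 143.526 + 299.802 = 443.328 N, and kinetic friction down the slope is μN = 0.47 × 443.328 = 208.364 N.
Along the incline: F cos 40° − mg sin 40° − μN = ma, so 357.262 − 120.442 − 208.364 = 19.1 a, giving a = 1.4898 m/s².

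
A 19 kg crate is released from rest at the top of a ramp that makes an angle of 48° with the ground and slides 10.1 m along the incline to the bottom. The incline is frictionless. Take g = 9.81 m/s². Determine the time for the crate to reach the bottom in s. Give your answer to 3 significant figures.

The weight component along the incline is mg sin 48° = 138.515 N and the normal force is N = mg cos 48° = 124.719 N.
With no friction, a = g sin 48° = 7.2903 m/s².
Starting from rest, L = ½at², so t = √(2L/a) = √(2 × 10.1 / 7.2903) = 1.6646 s.

1.66 s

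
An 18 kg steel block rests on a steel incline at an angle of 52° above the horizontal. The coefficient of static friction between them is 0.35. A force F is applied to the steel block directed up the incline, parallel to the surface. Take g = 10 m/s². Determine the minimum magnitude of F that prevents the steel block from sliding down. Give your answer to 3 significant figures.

103 N

The normal force is N = mg cos 52° = 110.819 N. With F at its minimum the steel block is on the verge of sliding down, so static friction is at its maximum μ_s N = 0.35 × 110.819 = 38.787 N and acts up the slope.
Equilibrium along the incline: F + μ_s N = mg sin 52°, so F = 141.842 − 38.787 = 103.055 N.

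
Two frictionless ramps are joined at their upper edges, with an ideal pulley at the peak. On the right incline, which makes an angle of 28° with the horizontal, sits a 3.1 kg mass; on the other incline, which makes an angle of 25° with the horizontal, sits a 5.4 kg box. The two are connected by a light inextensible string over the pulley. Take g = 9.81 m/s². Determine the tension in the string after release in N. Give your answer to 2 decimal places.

17.24 N

Resolve each weight along its own incline: the 3.1 kg mass has component 3.1 × 9.81 × sin 28° = 14.277 N down its slope, and the 5.4 kg mass has 5.4 × 9.81 × sin 25° = 22.388 N down its slope.
The 5.4 kg side's 22.388 N exceeds the other side's 14.277 N, so that mass slides down and the 3.1 kg mass slides up. Taking that direction as positive, Newton's second law for the whole system gives 22.388 − 14.277 = (3.1 + 5.4) a, so a = 8.111 / 8.5 = 0.9542 m/s².
For the 3.1 kg mass (up-slope positive): T − 14.277 = 3.1 × 0.9542, so T = 17.235 N.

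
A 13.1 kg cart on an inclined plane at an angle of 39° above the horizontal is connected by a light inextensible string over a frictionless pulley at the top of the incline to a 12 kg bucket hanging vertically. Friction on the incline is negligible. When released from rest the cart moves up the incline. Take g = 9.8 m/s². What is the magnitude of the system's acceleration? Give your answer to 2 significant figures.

For the cart on the incline: the weight component along the slope is m₁g sin 39° = 13.1 × 9.8 × 0.6293 = 80.790 N and the normal force is N = m₁g cos 39° = 99.770 N.
Newton's second law for the cart (up-slope positive): T − 80.790 = 13.1 a. For the hanging bucket (downward positive): 12 × 9.8 − T = 12 a.
Adding the two equations eliminates T: 36.810 = 25.1 a, so a = 1.4665 m/s².

1.5 m/s²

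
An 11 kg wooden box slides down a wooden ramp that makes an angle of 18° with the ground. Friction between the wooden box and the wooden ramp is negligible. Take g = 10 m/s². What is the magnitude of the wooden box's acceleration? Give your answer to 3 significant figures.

Resolving the weight along the incline: the component pulling the wooden box down the slope is mg sin 18° = 11 × 10 × 0.3090 = 33.990 N, and the normal force is N = mg cos 18° = 11 × 10 × 0.9511 = 104.621 N.
With no friction the net force along the incline is 33.990 N, so a = g sin 18° = 33.990 / 11 = 3.0900 m/s².

3.09 m/s²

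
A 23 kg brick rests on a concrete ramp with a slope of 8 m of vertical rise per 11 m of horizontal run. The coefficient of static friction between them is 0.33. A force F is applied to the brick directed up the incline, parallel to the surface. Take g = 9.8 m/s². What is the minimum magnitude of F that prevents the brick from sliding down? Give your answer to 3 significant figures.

72.4 N

The normal force is N = mg cos 36.03° = 182.289 N. With F at its minimum the brick is on the verge of sliding down, so static friction is at its maximum μ_s N = 0.33 × 182.289 = 60.155 N and acts up the slope.
Equilibrium along the incline: F + μ_s N = mg sin 36.03°, so F = 132.574 − 60.155 = 72.419 N.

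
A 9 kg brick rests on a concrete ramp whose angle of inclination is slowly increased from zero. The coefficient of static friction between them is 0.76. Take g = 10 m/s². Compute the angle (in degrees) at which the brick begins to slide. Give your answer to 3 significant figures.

At the threshold of sliding, static friction is at its maximum μ_s N and exactly balances the weight component along the incline: mg sin θ = μ_s mg cos θ.
Hence tan θ = μ_s = 0.76, so θ = arctan(0.76) = 37.2348°.

37.2°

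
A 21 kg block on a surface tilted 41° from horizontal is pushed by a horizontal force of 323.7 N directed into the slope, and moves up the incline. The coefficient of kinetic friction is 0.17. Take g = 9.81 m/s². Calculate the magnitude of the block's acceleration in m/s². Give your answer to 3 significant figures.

The horizontal push has components F cos 41° = 323.7 × 0.7547 = 244.296 N up the incline and F sin 41° = 323.7 × 0.6561 = 212.380 N pressing into the surface.
The normal force is therefore N = mg cos 41° + F sin 41° = 155.476 + 212.380 = 367.856 N, and kinetic friction down the slope is μN = 0.17 × 367.856 = 62.536 N.
Along the incline: F cos 41° − mg sin 41° − μN = ma, so 244.296 − 135.163 − 62.536 = 21 a, giving a = 2.2189 m/s².

2.22 m/s²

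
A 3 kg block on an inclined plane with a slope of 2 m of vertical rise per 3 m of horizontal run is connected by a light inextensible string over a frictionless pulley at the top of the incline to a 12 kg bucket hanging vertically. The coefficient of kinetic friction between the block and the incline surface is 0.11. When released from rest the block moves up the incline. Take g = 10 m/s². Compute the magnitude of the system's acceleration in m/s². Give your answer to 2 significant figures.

For the block on the incline: the weight component along the slope is m₁g sin 33.69° = 3 × 10 × 0.5547 = 16.641 N and the normal force is N = m₁g cos 33.69° = 24.962 N.
Kinetic friction opposes the block's motion up the incline: f = μN = 0.11 × 24.962 = 2.746 N acting down the slope.
Newton's second law for the block (up-slope positive): T − 16.641 − 2.746 = 3 a. For the hanging bucket (downward positive): 12 × 10 − T = 12 a.
Adding the two equations eliminates T: 100.613 = 15 a, so a = 6.7075 m/s².

6.7 m/s²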